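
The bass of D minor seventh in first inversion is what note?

F

The third of D minor seventh (D–F–A–C) is F; that is the bass in first inversion.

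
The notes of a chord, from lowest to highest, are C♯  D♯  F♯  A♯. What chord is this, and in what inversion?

Reducing to letter names: C#, D#, F#, A#. These stack in thirds as D#–F#–A#–C# — a D# minor seventh chord.
With the seventh (C#) in the bass, the chord is in third inversion (figured bass 4/2).

D# minor seventh, third inversion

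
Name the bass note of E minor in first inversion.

E minor is E–G–B. First inversion places the third in the bass: G.

G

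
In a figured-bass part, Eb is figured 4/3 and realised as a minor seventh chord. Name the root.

Ab

The figures 4/3 mean the fifth of the chord is in the bass. If Eb is the fifth of a minor seventh chord, the root is Ab (chord tones Ab–Cb–Eb–Gb).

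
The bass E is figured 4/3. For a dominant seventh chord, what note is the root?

A

The figures 4/3 mean the fifth of the chord is in the bass. If E is the fifth of a dominant seventh chord, the root is A (chord tones A–C#–E–G).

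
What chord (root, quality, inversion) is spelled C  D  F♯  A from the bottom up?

D dominant seventh, third inversion

Reducing to letter names: C, D, F#, A. These stack in thirds as D–F#–A–C — a D dominant seventh chord.
The lowest note is C, the seventh of the chord, so this is third inversion (figured bass 4/2).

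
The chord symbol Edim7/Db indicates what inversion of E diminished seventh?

third inversion

Edim7/Db means E diminished seventh with Db in the bass. Db is the seventh of E diminished seventh (E–G–Bb–Db), so this is third inversion.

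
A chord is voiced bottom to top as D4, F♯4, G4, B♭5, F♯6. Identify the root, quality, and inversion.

The distinct note names are D, F#, G, Bb. Stacked in thirds they read G–Bb–D–F#, which is a minor-major seventh chord on G.
The lowest note is D, the fifth of the chord, so this is second inversion (figured bass 4/3).

G minor-major seventh, second inversion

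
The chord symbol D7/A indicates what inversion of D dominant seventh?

D7/A means D dominant seventh with A in the bass. A is the fifth of D dominant seventh (D–F#–A–C), so this is second inversion.

second inversion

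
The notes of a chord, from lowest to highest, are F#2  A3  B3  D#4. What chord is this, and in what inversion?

The pitch classes F#, A, B, D# arrange in thirds as B–D#–F#–A: a B dominant seventh chord.
F# is the fifth of B dominant seventh; fifth in the bass means second inversion (figured bass 4/3).

B dominant seventh, second inversion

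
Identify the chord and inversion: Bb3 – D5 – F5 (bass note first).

The pitch classes Bb, D, F arrange in thirds as Bb–D–F: a Bb major triad.
Bb is the root of Bb major; root in the bass means root position (figured bass 5/3).

Bb major, root position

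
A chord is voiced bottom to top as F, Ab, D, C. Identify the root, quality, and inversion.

Reducing to letter names: F, Ab, D, C. These stack in thirds as D–F–Ab–C — a D half-diminished seventh chord.
The lowest note is F, the third of the chord, so this is first inversion (figured bass 6/5).

D half-diminished seventh, first inversion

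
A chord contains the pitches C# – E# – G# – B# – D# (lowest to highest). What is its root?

C#

C#, E#, G#, B#, D# are the tones of a C# major ninth chord (C#–E#–G#–B#–D#), making C# the root.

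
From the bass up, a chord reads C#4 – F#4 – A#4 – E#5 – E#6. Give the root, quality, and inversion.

F# major seventh, second inversion

The pitch classes C#, F#, A#, E# arrange in thirds as F#–A#–C#–E#: an F# major seventh chord.
The lowest note is C#, the fifth of the chord, so this is second inversion (figured bass 4/3).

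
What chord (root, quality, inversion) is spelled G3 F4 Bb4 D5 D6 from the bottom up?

The distinct note names are G, F, Bb, D. Stacked in thirds they read G–Bb–D–F, which is a minor seventh chord on G.
G is the root of G minor seventh; root in the bass means root position (figured bass 7).

G minor seventh, root position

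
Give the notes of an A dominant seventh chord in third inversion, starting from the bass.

The chord tones are A–C#–E–G. With the seventh (G) lowest for third inversion: G, A, C#, E.

G, A, C#, E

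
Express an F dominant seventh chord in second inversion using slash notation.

Second inversion of F dominant seventh has the fifth (C) in the bass. As a slash chord: F7/C.

F7/C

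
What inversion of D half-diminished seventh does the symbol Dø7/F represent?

first inversion

Dø7/F means D half-diminished seventh with F in the bass. F is the third of D half-diminished seventh (D–F–Ab–C), so this is first inversion.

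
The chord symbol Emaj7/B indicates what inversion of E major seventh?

Emaj7/B means E major seventh with B in the bass. B is the fifth of E major seventh (E–G#–B–D#), so this is second inversion.

second inversion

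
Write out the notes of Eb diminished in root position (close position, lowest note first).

Eb, Gb, Bbb

Eb diminished is Eb–Gb–Bbb. Root position puts the root (Eb) in the bass, with the remaining tones above: Eb, Gb, Bbb.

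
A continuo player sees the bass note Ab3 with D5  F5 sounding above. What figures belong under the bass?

6/4

The notes Ab, D, F stack in thirds as D–F–Ab — a D diminished triad. The bass Ab is the fifth, so this is second inversion: figured 6/4.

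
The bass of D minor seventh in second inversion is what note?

The fifth of D minor seventh (D–F–A–C) is A; that is the bass in second inversion.

A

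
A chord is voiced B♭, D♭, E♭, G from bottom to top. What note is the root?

Bb, Db, Eb, G are the tones of an Eb dominant seventh chord (Eb–G–Bb–Db), making Eb the root.

Eb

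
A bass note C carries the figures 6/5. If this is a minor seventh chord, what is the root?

The figures 6/5 mean the third of the chord is in the bass. If C is the third of a minor seventh chord, the root is A (chord tones A–C–E–G).

A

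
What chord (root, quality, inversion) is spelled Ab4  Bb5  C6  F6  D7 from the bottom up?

Reducing to letter names: Ab, Bb, C, F, D. These stack in thirds as Bb–D–F–Ab–C — a Bb dominant ninth chord.
With the seventh (Ab) in the bass, the chord is in third inversion.

Bb dominant ninth, third inversion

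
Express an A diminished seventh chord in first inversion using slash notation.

Adim7/C

First inversion of A diminished seventh has the third (C) in the bass. As a slash chord: Adim7/C.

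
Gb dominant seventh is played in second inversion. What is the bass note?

Gb dominant seventh is Gb–Bb–Db–Fb. Second inversion places the fifth in the bass: Db.

Db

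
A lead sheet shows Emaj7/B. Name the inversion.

Emaj7/B means E major seventh with B in the bass. B is the fifth of E major seventh (E–G#–B–D#), so this is second inversion.

second inversion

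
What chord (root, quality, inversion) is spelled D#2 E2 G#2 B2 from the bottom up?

E major seventh, third inversion

Reducing to letter names: D#, E, G#, B. These stack in thirds as E–G#–B–D# — an E major seventh chord.
D# is the seventh of E major seventh; seventh in the bass means third inversion (figured bass 4/2).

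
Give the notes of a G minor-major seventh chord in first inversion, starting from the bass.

The chord tones are G–Bb–D–F#. With the third (Bb) lowest for first inversion: Bb, D, F#, G.

Bb, D, F#, G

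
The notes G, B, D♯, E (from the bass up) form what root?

G, B, D#, E are the tones of an E minor-major seventh chord (E–G–B–D#), making E the root.

E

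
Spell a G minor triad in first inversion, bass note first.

Spelling G minor: G–Bb–D. In first inversion the third is bass, giving Bb, D, G from the bottom.

Bb, D, G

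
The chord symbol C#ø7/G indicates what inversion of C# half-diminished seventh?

C#ø7/G means C# half-diminished seventh with G in the bass. G is the fifth of C# half-diminished seventh (C#–E–G–B), so this is second inversion.

second inversion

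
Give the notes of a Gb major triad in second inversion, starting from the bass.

Gb major is Gb–Bb–Db. Second inversion puts the fifth (Db) in the bass, with the remaining tones above: Db, Gb, Bb.

Db, Gb, Bb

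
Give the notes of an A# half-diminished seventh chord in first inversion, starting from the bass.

Spelling A# half-diminished seventh: A#–C#–E–G#. In first inversion the third is bass, giving C#, E, G#, A# from the bottom.

C#, E, G#, A#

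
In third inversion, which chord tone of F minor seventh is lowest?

F minor seventh is F–Ab–C–Eb. Third inversion places the seventh in the bass: Eb.

Eb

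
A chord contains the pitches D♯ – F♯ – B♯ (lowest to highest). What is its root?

The distinct letter names are D#, F#, B#. Arranged as a stack of thirds they read B#–D#–F#, so B# is the root (a B# diminished triad).

B#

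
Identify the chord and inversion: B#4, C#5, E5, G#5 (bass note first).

Reducing to letter names: B#, C#, E, G#. These stack in thirds as C#–E–G#–B# — a C# minor-major seventh chord.
B# is the seventh of C# minor-major seventh; seventh in the bass means third inversion (figured bass 4/2).

C# minor-major seventh, third inversion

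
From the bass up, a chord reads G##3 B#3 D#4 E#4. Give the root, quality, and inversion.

The pitch classes G##, B#, D#, E# arrange in thirds as E#–G##–B#–D#: an E# dominant seventh chord.
With the third (G##) in the bass, the chord is in first inversion (figured bass 6/5).

E# dominant seventh, first inversion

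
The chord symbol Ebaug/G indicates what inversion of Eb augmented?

Ebaug/G means Eb augmented with G in the bass. G is the third of Eb augmented (Eb–G–B), so this is first inversion.

first inversion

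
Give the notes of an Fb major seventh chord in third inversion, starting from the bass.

Eb, Fb, Ab, Cb

Fb major seventh is Fb–Ab–Cb–Eb. Third inversion puts the seventh (Eb) in the bass, with the remaining tones above: Eb, Fb, Ab, Cb.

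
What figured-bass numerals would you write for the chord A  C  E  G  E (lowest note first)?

7

The notes A, C, E, G stack in thirds as A–C–E–G — an A minor seventh chord. The bass A is the root, so this is root position: figured 7.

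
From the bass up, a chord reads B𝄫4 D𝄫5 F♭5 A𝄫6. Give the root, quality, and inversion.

Bbb minor seventh, root position

The distinct note names are Bbb, Dbb, Fb, Abb. Stacked in thirds they read Bbb–Dbb–Fb–Abb, which is a minor seventh chord on Bbb.
Bbb is the root of Bbb minor seventh; root in the bass means root position (figured bass 7).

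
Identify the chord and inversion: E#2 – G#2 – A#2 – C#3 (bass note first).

A# minor seventh, second inversion

Reducing to letter names: E#, G#, A#, C#. These stack in thirds as A#–C#–E#–G# — an A# minor seventh chord.
E# is the fifth of A# minor seventh; fifth in the bass means second inversion (figured bass 4/3).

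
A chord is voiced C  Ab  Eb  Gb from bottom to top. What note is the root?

Ab

The distinct letter names are C, Ab, Eb, Gb. Arranged as a stack of thirds they read Ab–C–Eb–Gb, so Ab is the root (an Ab dominant seventh chord).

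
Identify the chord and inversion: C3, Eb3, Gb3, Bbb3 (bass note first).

Reducing to letter names: C, Eb, Gb, Bbb. These stack in thirds as C–Eb–Gb–Bbb — a C diminished seventh chord.
With the root (C) in the bass, the chord is in root position (figured bass 7).

C diminished seventh, root position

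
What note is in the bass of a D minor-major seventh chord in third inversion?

D minor-major seventh is D–F–A–C#. Third inversion places the seventh in the bass: C#.

C#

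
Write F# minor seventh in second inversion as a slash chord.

Second inversion of F# minor seventh has the fifth (C#) in the bass. As a slash chord: F#m7/C#.

F#m7/C#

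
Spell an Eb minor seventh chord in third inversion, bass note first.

Spelling Eb minor seventh: Eb–Gb–Bb–Db. In third inversion the seventh is bass, giving Db, Eb, Gb, Bb from the bottom.

Db, Eb, Gb, Bb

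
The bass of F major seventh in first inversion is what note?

In first inversion the third is lowest. For F major seventh (F–A–C–E) that is A.

A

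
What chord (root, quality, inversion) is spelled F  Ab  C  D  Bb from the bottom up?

The distinct note names are F, Ab, C, D, Bb. Stacked in thirds they read Bb–D–F–Ab–C, which is a dominant ninth chord on Bb.
The lowest note is F, the fifth of the chord, so this is second inversion.

Bb dominant ninth, second inversion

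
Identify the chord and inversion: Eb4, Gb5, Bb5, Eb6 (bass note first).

Eb minor, root position

The distinct note names are Eb, Gb, Bb. Stacked in thirds they read Eb–Gb–Bb, which is a minor triad on Eb.
With the root (Eb) in the bass, the chord is in root position (figured bass 5/3).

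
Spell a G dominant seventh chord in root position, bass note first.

Spelling G dominant seventh: G–B–D–F. In root position the root is bass, giving G, B, D, F from the bottom.

G, B, D, F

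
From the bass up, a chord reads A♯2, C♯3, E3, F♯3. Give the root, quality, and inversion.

F# dominant seventh, first inversion

The distinct note names are A#, C#, E, F#. Stacked in thirds they read F#–A#–C#–E, which is a dominant seventh chord on F#.
The lowest note is A#, the third of the chord, so this is first inversion (figured bass 6/5).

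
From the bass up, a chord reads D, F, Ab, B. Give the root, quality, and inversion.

The pitch classes D, F, Ab, B arrange in thirds as B–D–F–Ab: a B diminished seventh chord.
With the third (D) in the bass, the chord is in first inversion (figured bass 6/5).

B diminished seventh, first inversion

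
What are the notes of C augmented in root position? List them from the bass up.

C, E, G#

Spelling C augmented: C–E–G#. In root position the root is bass, giving C, E, G# from the bottom.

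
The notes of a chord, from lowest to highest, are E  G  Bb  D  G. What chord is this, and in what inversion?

E half-diminished seventh, root position

The distinct note names are E, G, Bb, D. Stacked in thirds they read E–G–Bb–D, which is a half-diminished seventh chord on E.
E is the root of E half-diminished seventh; root in the bass means root position (figured bass 7).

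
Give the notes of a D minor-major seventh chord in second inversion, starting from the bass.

A, C#, D, F

The chord tones are D–F–A–C#. With the fifth (A) lowest for second inversion: A, C#, D, F.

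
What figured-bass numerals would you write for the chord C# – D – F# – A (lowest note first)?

The notes C#, D, F#, A stack in thirds as D–F#–A–C# — a D major seventh chord. The bass C# is the seventh, so this is third inversion: figured 4/2.

4/2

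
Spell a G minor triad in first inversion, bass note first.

The chord tones are G–Bb–D. With the third (Bb) lowest for first inversion: Bb, D, G.

Bb, D, G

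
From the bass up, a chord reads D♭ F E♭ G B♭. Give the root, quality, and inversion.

The distinct note names are Db, F, Eb, G, Bb. Stacked in thirds they read Eb–G–Bb–Db–F, which is a dominant ninth chord on Eb.
Db is the seventh of Eb dominant ninth; seventh in the bass means third inversion.

Eb dominant ninth, third inversion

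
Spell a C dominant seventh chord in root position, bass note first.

C, E, G, Bb

Spelling C dominant seventh: C–E–G–Bb. In root position the root is bass, giving C, E, G, Bb from the bottom.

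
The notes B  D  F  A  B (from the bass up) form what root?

The distinct letter names are B, D, F, A. Arranged as a stack of thirds they read B–D–F–A, so B is the root (a B half-diminished seventh chord).

B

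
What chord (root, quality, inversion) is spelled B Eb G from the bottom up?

The distinct note names are B, Eb, G. Stacked in thirds they read Eb–G–B, which is an augmented triad on Eb.
With the fifth (B) in the bass, the chord is in second inversion (figured bass 6/4).

Eb augmented, second inversion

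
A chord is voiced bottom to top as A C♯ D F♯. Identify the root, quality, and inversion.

D major seventh, second inversion

The pitch classes A, C#, D, F# arrange in thirds as D–F#–A–C#: a D major seventh chord.
A is the fifth of D major seventh; fifth in the bass means second inversion (figured bass 4/3).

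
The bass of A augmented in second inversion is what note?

The fifth of A augmented (A–C#–E#) is E#; that is the bass in second inversion.

E#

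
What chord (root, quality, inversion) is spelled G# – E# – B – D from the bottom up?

E# diminished seventh, first inversion

The pitch classes G#, E#, B, D arrange in thirds as E#–G#–B–D: an E# diminished seventh chord.
The lowest note is G#, the third of the chord, so this is first inversion (figured bass 6/5).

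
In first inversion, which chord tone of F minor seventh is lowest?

Ab

The third of F minor seventh (F–Ab–C–Eb) is Ab; that is the bass in first inversion.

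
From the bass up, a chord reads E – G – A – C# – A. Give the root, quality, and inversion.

The pitch classes E, G, A, C# arrange in thirds as A–C#–E–G: an A dominant seventh chord.
E is the fifth of A dominant seventh; fifth in the bass means second inversion (figured bass 4/3).

A dominant seventh, second inversion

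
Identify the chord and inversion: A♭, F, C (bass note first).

The distinct note names are Ab, F, C. Stacked in thirds they read F–Ab–C, which is a minor triad on F.
With the third (Ab) in the bass, the chord is in first inversion (figured bass 6).

F minor, first inversion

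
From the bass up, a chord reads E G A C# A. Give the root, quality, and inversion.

A dominant seventh, second inversion

The distinct note names are E, G, A, C#. Stacked in thirds they read A–C#–E–G, which is a dominant seventh chord on A.
The lowest note is E, the fifth of the chord, so this is second inversion (figured bass 4/3).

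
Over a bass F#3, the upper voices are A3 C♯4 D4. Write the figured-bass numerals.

6/5

The notes F#, A, C#, D stack in thirds as D–F#–A–C# — a D major seventh chord. The bass F# is the third, so this is first inversion: figured 6/5.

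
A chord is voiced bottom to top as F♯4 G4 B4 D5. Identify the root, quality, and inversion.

G major seventh, third inversion

The distinct note names are F#, G, B, D. Stacked in thirds they read G–B–D–F#, which is a major seventh chord on G.
With the seventh (F#) in the bass, the chord is in third inversion (figured bass 4/2).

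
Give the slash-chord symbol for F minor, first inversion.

Fm/Ab

First inversion of F minor has the third (Ab) in the bass. As a slash chord: Fm/Ab.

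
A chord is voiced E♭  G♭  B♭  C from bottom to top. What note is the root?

Eb, Gb, Bb, C are the tones of a C half-diminished seventh chord (C–Eb–Gb–Bb), making C the root.

C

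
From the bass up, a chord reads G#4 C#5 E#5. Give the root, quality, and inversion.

The pitch classes G#, C#, E# arrange in thirds as C#–E#–G#: a C# major triad.
With the fifth (G#) in the bass, the chord is in second inversion (figured bass 6/4).

C# major, second inversion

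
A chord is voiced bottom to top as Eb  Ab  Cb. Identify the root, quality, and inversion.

Ab minor, second inversion

Reducing to letter names: Eb, Ab, Cb. These stack in thirds as Ab–Cb–Eb — an Ab minor triad.
The lowest note is Eb, the fifth of the chord, so this is second inversion (figured bass 6/4).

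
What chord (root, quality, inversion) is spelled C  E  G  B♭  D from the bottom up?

C dominant ninth, root position

Reducing to letter names: C, E, G, Bb, D. These stack in thirds as C–E–G–Bb–D — a C dominant ninth chord.
C is the root of C dominant ninth; root in the bass means root position.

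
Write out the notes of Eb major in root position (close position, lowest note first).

The chord tones are Eb–G–Bb. With the root (Eb) lowest for root position: Eb, G, Bb.

Eb, G, Bb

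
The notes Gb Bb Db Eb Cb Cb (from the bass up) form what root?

Gb, Bb, Db, Eb, Cb are the tones of a Cb major ninth chord (Cb–Eb–Gb–Bb–Db), making Cb the root.

Cb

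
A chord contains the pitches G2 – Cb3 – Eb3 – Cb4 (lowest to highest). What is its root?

Cb

Reordering G, Cb, Eb into stacked thirds gives Cb–Eb–G; the bottom of that stack, Cb, is the root.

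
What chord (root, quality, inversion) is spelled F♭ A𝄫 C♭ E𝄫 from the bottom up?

The distinct note names are Fb, Abb, Cb, Ebb. Stacked in thirds they read Fb–Abb–Cb–Ebb, which is a minor seventh chord on Fb.
Fb is the root of Fb minor seventh; root in the bass means root position (figured bass 7).

Fb minor seventh, root position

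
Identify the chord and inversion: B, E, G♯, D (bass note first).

Reducing to letter names: B, E, G#, D. These stack in thirds as E–G#–B–D — an E dominant seventh chord.
The lowest note is B, the fifth of the chord, so this is second inversion (figured bass 4/3).

E dominant seventh, second inversion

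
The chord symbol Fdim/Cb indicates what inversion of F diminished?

Fdim/Cb means F diminished with Cb in the bass. Cb is the fifth of F diminished (F–Ab–Cb), so this is second inversion.

second inversion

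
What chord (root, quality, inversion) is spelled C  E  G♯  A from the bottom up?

A minor-major seventh, first inversion

The distinct note names are C, E, G#, A. Stacked in thirds they read A–C–E–G#, which is a minor-major seventh chord on A.
The lowest note is C, the third of the chord, so this is first inversion (figured bass 6/5).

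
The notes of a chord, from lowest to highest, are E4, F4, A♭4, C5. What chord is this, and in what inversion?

F minor-major seventh, third inversion

The pitch classes E, F, Ab, C arrange in thirds as F–Ab–C–E: an F minor-major seventh chord.
The lowest note is E, the seventh of the chord, so this is third inversion (figured bass 4/2).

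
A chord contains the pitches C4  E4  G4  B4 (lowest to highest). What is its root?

C

Reordering C, E, G, B into stacked thirds gives C–E–G–B; the bottom of that stack, C, is the root.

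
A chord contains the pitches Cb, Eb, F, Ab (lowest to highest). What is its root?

F

Reordering Cb, Eb, F, Ab into stacked thirds gives F–Ab–Cb–Eb; the bottom of that stack, F, is the root.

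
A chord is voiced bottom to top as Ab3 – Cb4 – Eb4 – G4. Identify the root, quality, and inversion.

Ab minor-major seventh, root position

The distinct note names are Ab, Cb, Eb, G. Stacked in thirds they read Ab–Cb–Eb–G, which is a minor-major seventh chord on Ab.
The lowest note is Ab, the root of the chord, so this is root position (figured bass 7).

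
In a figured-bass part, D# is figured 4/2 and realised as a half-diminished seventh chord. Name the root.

E#

The figures 4/2 mean the seventh of the chord is in the bass. If D# is the seventh of a half-diminished seventh chord, the root is E# (chord tones E#–G#–B–D#).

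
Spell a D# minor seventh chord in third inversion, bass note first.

The chord tones are D#–F#–A#–C#. With the seventh (C#) lowest for third inversion: C#, D#, F#, A#.

C#, D#, F#, A#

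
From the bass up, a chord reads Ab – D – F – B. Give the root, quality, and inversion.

The distinct note names are Ab, D, F, B. Stacked in thirds they read B–D–F–Ab, which is a diminished seventh chord on B.
The lowest note is Ab, the seventh of the chord, so this is third inversion (figured bass 4/2).

B diminished seventh, third inversion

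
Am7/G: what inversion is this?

third inversion

Am7/G means A minor seventh with G in the bass. G is the seventh of A minor seventh (A–C–E–G), so this is third inversion.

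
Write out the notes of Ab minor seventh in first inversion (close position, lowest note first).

Spelling Ab minor seventh: Ab–Cb–Eb–Gb. In first inversion the third is bass, giving Cb, Eb, Gb, Ab from the bottom.

Cb, Eb, Gb, Ab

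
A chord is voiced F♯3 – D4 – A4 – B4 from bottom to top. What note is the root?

The distinct letter names are F#, D, A, B. Arranged as a stack of thirds they read B–D–F#–A, so B is the root (a B minor seventh chord).

B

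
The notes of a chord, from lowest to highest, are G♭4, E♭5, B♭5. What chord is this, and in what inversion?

The distinct note names are Gb, Eb, Bb. Stacked in thirds they read Eb–Gb–Bb, which is a minor triad on Eb.
The lowest note is Gb, the third of the chord, so this is first inversion (figured bass 6).

Eb minor, first inversion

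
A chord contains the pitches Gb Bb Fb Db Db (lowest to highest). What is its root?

Gb

Reordering Gb, Bb, Fb, Db into stacked thirds gives Gb–Bb–Db–Fb; the bottom of that stack, Gb, is the root.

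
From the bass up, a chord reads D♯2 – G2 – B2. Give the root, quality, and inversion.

The pitch classes D#, G, B arrange in thirds as G–B–D#: a G augmented triad.
With the fifth (D#) in the bass, the chord is in second inversion (figured bass 6/4).

G augmented, second inversion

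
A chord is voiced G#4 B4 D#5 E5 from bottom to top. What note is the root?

E

Reordering G#, B, D#, E into stacked thirds gives E–G#–B–D#; the bottom of that stack, E, is the root.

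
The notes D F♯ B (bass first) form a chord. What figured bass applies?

The notes D, F#, B stack in thirds as B–D–F# — a B minor triad. The bass D is the third, so this is first inversion: figured 6.

6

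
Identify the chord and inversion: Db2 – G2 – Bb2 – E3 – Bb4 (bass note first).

E diminished seventh, third inversion

The pitch classes Db, G, Bb, E arrange in thirds as E–G–Bb–Db: an E diminished seventh chord.
With the seventh (Db) in the bass, the chord is in third inversion (figured bass 4/2).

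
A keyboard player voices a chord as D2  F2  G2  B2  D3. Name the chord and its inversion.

The pitch classes D, F, G, B arrange in thirds as G–B–D–F: a G dominant seventh chord.
With the fifth (D) in the bass, the chord is in second inversion (figured bass 4/3).

G dominant seventh, second inversion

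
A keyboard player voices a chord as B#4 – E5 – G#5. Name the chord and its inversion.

Reducing to letter names: B#, E, G#. These stack in thirds as E–G#–B# — an E augmented triad.
With the fifth (B#) in the bass, the chord is in second inversion (figured bass 6/4).

E augmented, second inversion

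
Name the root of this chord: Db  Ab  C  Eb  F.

Db

The distinct letter names are Db, Ab, C, Eb, F. Arranged as a stack of thirds they read Db–F–Ab–C–Eb, so Db is the root (a Db major ninth chord).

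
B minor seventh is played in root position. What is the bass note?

In root position the root is lowest. For B minor seventh (B–D–F#–A) that is B.

B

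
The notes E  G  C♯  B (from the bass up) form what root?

C#

Reordering E, G, C#, B into stacked thirds gives C#–E–G–B; the bottom of that stack, C#, is the root.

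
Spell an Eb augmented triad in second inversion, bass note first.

B, Eb, G

Spelling Eb augmented: Eb–G–B. In second inversion the fifth is bass, giving B, Eb, G from the bottom.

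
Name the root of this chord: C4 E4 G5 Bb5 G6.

C

The distinct letter names are C, E, G, Bb. Arranged as a stack of thirds they read C–E–G–Bb, so C is the root (a C dominant seventh chord).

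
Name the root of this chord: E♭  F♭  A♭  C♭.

Eb, Fb, Ab, Cb are the tones of an Fb major seventh chord (Fb–Ab–Cb–Eb), making Fb the root.

Fb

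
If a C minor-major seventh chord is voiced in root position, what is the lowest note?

The root of C minor-major seventh (C–Eb–G–B) is C; that is the bass in root position.

C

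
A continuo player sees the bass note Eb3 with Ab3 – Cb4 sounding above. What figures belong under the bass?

6/4

The notes Eb, Ab, Cb stack in thirds as Ab–Cb–Eb — an Ab minor triad. The bass Eb is the fifth, so this is second inversion: figured 6/4.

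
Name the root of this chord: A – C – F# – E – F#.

F#

The distinct letter names are A, C, F#, E. Arranged as a stack of thirds they read F#–A–C–E, so F# is the root (an F# half-diminished seventh chord).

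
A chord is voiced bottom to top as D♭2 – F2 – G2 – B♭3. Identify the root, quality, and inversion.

G half-diminished seventh, second inversion

Reducing to letter names: Db, F, G, Bb. These stack in thirds as G–Bb–Db–F — a G half-diminished seventh chord.
With the fifth (Db) in the bass, the chord is in second inversion (figured bass 4/3).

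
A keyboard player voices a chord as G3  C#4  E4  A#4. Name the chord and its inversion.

A# diminished seventh, third inversion

The distinct note names are G, C#, E, A#. Stacked in thirds they read A#–C#–E–G, which is a diminished seventh chord on A#.
The lowest note is G, the seventh of the chord, so this is third inversion (figured bass 4/2).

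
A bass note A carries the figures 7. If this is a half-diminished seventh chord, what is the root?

The figures 7 mean the root of the chord is in the bass. If A is the root of a half-diminished seventh chord, the root is A (chord tones A–C–Eb–G).

A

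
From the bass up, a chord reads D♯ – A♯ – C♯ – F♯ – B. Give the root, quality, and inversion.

B major ninth, first inversion

The pitch classes D#, A#, C#, F#, B arrange in thirds as B–D#–F#–A#–C#: a B major ninth chord.
With the third (D#) in the bass, the chord is in first inversion.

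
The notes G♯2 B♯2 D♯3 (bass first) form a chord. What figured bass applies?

The notes G#, B#, D# stack in thirds as G#–B#–D# — a G# major triad. The bass G# is the root, so this is root position: figured 5/3.

5/3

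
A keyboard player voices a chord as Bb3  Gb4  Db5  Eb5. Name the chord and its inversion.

Eb minor seventh, second inversion

Reducing to letter names: Bb, Gb, Db, Eb. These stack in thirds as Eb–Gb–Bb–Db — an Eb minor seventh chord.
With the fifth (Bb) in the bass, the chord is in second inversion (figured bass 4/3).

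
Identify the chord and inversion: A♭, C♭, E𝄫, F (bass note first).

Reducing to letter names: Ab, Cb, Ebb, F. These stack in thirds as F–Ab–Cb–Ebb — an F diminished seventh chord.
The lowest note is Ab, the third of the chord, so this is first inversion (figured bass 6/5).

F diminished seventh, first inversion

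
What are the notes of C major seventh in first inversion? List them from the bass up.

Spelling C major seventh: C–E–G–B. In first inversion the third is bass, giving E, G, B, C from the bottom.

E, G, B, C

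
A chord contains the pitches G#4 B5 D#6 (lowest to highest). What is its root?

Reordering G#, B, D# into stacked thirds gives G#–B–D#; the bottom of that stack, G#, is the root.

G#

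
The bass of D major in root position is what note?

D

In root position the root is lowest. For D major (D–F#–A) that is D.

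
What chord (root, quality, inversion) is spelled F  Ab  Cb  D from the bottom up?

D diminished seventh, first inversion

Reducing to letter names: F, Ab, Cb, D. These stack in thirds as D–F–Ab–Cb — a D diminished seventh chord.
F is the third of D diminished seventh; third in the bass means first inversion (figured bass 6/5).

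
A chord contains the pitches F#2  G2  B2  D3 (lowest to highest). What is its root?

G

The distinct letter names are F#, G, B, D. Arranged as a stack of thirds they read G–B–D–F#, so G is the root (a G major seventh chord).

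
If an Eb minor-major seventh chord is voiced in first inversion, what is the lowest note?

Gb

In first inversion the third is lowest. For Eb minor-major seventh (Eb–Gb–Bb–D) that is Gb.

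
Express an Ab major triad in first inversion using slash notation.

AbM/C

First inversion of Ab major has the third (C) in the bass. As a slash chord: AbM/C.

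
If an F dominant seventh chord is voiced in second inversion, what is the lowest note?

In second inversion the fifth is lowest. For F dominant seventh (F–A–C–Eb) that is C.

C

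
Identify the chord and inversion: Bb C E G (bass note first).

The pitch classes Bb, C, E, G arrange in thirds as C–E–G–Bb: a C dominant seventh chord.
The lowest note is Bb, the seventh of the chord, so this is third inversion (figured bass 4/2).

C dominant seventh, third inversion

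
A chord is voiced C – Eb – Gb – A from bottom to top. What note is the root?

The distinct letter names are C, Eb, Gb, A. Arranged as a stack of thirds they read A–C–Eb–Gb, so A is the root (an A diminished seventh chord).

A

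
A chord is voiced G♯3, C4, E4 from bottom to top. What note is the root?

C

G#, C, E are the tones of a C augmented triad (C–E–G#), making C the root.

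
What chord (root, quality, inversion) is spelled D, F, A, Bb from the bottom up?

The distinct note names are D, F, A, Bb. Stacked in thirds they read Bb–D–F–A, which is a major seventh chord on Bb.
D is the third of Bb major seventh; third in the bass means first inversion (figured bass 6/5).

Bb major seventh, first inversion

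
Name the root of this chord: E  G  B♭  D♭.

E

Reordering E, G, Bb, Db into stacked thirds gives E–G–Bb–Db; the bottom of that stack, E, is the root.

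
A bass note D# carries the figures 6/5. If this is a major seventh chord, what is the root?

B

The figures 6/5 mean the third of the chord is in the bass. If D# is the third of a major seventh chord, the root is B (chord tones B–D#–F#–A#).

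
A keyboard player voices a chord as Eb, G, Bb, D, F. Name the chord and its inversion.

Eb major ninth, root position

Reducing to letter names: Eb, G, Bb, D, F. These stack in thirds as Eb–G–Bb–D–F — an Eb major ninth chord.
The lowest note is Eb, the root of the chord, so this is root position.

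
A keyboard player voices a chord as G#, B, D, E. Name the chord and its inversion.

E dominant seventh, first inversion

Reducing to letter names: G#, B, D, E. These stack in thirds as E–G#–B–D — an E dominant seventh chord.
The lowest note is G#, the third of the chord, so this is first inversion (figured bass 6/5).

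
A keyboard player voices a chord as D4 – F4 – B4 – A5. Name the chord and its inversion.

B half-diminished seventh, first inversion

The distinct note names are D, F, B, A. Stacked in thirds they read B–D–F–A, which is a half-diminished seventh chord on B.
The lowest note is D, the third of the chord, so this is first inversion (figured bass 6/5).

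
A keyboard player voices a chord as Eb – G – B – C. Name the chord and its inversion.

The pitch classes Eb, G, B, C arrange in thirds as C–Eb–G–B: a C minor-major seventh chord.
Eb is the third of C minor-major seventh; third in the bass means first inversion (figured bass 6/5).

C minor-major seventh, first inversion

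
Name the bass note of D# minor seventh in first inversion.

F#

D# minor seventh is D#–F#–A#–C#. First inversion places the third in the bass: F#.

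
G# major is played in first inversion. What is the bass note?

The third of G# major (G#–B#–D#) is B#; that is the bass in first inversion.

B#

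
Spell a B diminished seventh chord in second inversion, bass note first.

The chord tones are B–D–F–Ab. With the fifth (F) lowest for second inversion: F, Ab, B, D.

F, Ab, B, D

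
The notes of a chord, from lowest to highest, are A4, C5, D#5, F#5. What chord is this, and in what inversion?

The pitch classes A, C, D#, F# arrange in thirds as D#–F#–A–C: a D# diminished seventh chord.
The lowest note is A, the fifth of the chord, so this is second inversion (figured bass 4/3).

D# diminished seventh, second inversion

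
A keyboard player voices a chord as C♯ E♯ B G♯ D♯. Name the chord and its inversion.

Reducing to letter names: C#, E#, B, G#, D#. These stack in thirds as C#–E#–G#–B–D# — a C# dominant ninth chord.
C# is the root of C# dominant ninth; root in the bass means root position.

C# dominant ninth, root position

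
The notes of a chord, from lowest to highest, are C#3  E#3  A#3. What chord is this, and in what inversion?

The pitch classes C#, E#, A# arrange in thirds as A#–C#–E#: an A# minor triad.
The lowest note is C#, the third of the chord, so this is first inversion (figured bass 6).

A# minor, first inversion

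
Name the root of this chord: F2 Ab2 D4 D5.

D

Reordering F, Ab, D into stacked thirds gives D–F–Ab; the bottom of that stack, D, is the root.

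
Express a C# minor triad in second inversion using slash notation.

Second inversion of C# minor has the fifth (G#) in the bass. As a slash chord: C#m/G#.

C#m/G#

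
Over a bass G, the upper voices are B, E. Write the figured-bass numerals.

The notes G, B, E stack in thirds as E–G–B — an E minor triad. The bass G is the third, so this is first inversion: figured 6.

6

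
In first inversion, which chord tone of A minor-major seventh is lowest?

C

A minor-major seventh is A–C–E–G#. First inversion places the third in the bass: C.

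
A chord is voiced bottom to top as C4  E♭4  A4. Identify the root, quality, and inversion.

A diminished, first inversion

Reducing to letter names: C, Eb, A. These stack in thirds as A–C–Eb — an A diminished triad.
C is the third of A diminished; third in the bass means first inversion (figured bass 6).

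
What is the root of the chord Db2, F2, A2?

The distinct letter names are Db, F, A. Arranged as a stack of thirds they read Db–F–A, so Db is the root (a Db augmented triad).

Db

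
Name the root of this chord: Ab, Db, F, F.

Reordering Ab, Db, F into stacked thirds gives Db–F–Ab; the bottom of that stack, Db, is the root.

Db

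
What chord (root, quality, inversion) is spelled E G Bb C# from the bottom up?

C# diminished seventh, first inversion

The pitch classes E, G, Bb, C# arrange in thirds as C#–E–G–Bb: a C# diminished seventh chord.
E is the third of C# diminished seventh; third in the bass means first inversion (figured bass 6/5).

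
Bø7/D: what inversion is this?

Bø7/D means B half-diminished seventh with D in the bass. D is the third of B half-diminished seventh (B–D–F–A), so this is first inversion.

first inversion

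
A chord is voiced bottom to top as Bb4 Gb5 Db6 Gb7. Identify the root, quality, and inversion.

The distinct note names are Bb, Gb, Db. Stacked in thirds they read Gb–Bb–Db, which is a major triad on Gb.
Bb is the third of Gb major; third in the bass means first inversion (figured bass 6).

Gb major, first inversion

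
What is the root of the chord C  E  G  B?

C

C, E, G, B are the tones of a C major seventh chord (C–E–G–B), making C the root.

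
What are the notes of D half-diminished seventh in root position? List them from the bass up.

Spelling D half-diminished seventh: D–F–Ab–C. In root position the root is bass, giving D, F, Ab, C from the bottom.

D, F, Ab, C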